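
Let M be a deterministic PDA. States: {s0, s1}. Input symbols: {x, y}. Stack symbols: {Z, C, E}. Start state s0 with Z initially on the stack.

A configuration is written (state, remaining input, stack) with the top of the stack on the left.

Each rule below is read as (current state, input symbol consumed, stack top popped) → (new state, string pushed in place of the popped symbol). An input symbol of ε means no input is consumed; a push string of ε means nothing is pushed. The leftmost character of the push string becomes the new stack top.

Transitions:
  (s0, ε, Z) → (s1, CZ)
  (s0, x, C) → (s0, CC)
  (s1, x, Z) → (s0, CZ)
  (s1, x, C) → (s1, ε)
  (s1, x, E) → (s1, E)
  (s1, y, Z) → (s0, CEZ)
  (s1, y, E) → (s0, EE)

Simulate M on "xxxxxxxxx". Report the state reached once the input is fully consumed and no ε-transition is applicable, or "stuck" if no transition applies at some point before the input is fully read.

s0

(s0, xxxxxxxxx, Z)
  ε-move, top Z: go to s1, push CZ → (s1, xxxxxxxxx, CZ)
  read x, top C: go to s1, push ε → (s1, xxxxxxxx, Z)
  read x, top Z: go to s0, push CZ → (s0, xxxxxxx, CZ)
  read x, top C: go to s0, push CC → (s0, xxxxxx, CCZ)
  read x, top C: go to s0, push CC → (s0, xxxxx, CCCZ)
  read x, top C: go to s0, push CC → (s0, xxxx, CCCCZ)
  read x, top C: go to s0, push CC → (s0, xxx, CCCCCZ)
  read x, top C: go to s0, push CC → (s0, xx, CCCCCCZ)
  read x, top C: go to s0, push CC → (s0, x, CCCCCCCZ)
  read x, top C: go to s0, push CC → (s0, ε, CCCCCCCCZ)
All input consumed; M is in state s0.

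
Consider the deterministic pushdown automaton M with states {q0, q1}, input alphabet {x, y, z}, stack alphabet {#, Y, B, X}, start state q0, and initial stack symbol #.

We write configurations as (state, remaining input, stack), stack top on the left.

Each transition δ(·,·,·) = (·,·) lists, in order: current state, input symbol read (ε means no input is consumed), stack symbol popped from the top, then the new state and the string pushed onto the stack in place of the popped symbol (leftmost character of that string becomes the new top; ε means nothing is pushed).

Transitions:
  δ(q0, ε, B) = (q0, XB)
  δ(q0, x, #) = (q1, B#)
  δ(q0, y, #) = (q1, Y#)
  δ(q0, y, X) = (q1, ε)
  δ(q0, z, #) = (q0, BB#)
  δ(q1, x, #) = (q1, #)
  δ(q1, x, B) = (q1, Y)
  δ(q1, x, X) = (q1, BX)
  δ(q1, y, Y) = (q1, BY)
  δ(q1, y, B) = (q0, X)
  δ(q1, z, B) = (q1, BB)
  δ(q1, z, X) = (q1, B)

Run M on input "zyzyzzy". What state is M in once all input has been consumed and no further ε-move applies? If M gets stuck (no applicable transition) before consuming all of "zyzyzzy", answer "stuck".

(q0, zyzyzzy, #)
  read z, top #: go to q0, push BB# → (q0, yzyzzy, BB#)
  ε-move, top B: go to q0, push XB → (q0, yzyzzy, XBB#)
  read y, top X: go to q1, push ε → (q1, zyzzy, BB#)
  read z, top B: go to q1, push BB → (q1, yzzy, BBB#)
  read y, top B: go to q0, push X → (q0, zzy, XBB#)
No transition for (q0, z, top X); M blocks with input zzy remaining.

stuck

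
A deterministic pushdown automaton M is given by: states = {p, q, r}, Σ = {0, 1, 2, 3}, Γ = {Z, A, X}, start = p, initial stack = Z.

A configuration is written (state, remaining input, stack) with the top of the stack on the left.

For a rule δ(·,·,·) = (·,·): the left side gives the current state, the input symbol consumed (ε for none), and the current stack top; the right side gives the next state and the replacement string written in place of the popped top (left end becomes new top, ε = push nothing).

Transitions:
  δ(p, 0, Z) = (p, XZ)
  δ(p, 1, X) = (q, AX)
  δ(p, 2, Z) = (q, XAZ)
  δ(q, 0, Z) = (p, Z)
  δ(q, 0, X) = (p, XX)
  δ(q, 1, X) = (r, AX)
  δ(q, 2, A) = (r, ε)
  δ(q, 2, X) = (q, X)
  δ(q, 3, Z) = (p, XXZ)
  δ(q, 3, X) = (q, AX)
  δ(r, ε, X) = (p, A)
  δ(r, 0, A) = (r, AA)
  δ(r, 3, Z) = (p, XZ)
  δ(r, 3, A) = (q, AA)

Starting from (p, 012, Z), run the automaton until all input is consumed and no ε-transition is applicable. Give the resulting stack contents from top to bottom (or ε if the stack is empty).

(p, 012, Z) ⊢ (p, 12, XZ) ⊢ (q, 2, AXZ) ⊢ (r, ε, XZ) ⊢ (p, ε, AZ)
All input consumed in state p with stack AZ.

AZ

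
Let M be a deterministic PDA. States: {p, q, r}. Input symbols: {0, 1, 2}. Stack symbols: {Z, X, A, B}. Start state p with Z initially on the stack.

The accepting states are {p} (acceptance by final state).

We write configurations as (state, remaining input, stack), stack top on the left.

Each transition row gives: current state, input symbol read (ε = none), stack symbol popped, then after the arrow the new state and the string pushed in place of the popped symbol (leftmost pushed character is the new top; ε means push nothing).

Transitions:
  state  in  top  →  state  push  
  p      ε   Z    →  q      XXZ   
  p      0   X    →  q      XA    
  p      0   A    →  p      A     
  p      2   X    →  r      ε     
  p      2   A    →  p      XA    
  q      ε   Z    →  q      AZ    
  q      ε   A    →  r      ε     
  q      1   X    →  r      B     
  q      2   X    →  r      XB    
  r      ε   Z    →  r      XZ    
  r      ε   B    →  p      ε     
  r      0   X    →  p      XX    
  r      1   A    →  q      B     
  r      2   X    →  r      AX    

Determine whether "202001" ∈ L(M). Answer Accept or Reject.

Accept

(p, 202001, Z)
  ε-move, top Z: go to q, push XXZ → (q, 202001, XXZ)
  read 2, top X: go to r, push XB → (r, 02001, XBXZ)
  read 0, top X: go to p, push XX → (p, 2001, XXBXZ)
  read 2, top X: go to r, push ε → (r, 001, XBXZ)
  read 0, top X: go to p, push XX → (p, 01, XXBXZ)
  read 0, top X: go to q, push XA → (q, 1, XAXBXZ)
  read 1, top X: go to r, push B → (r, ε, BAXBXZ)
  ε-move, top B: go to p, push ε → (p, ε, AXBXZ)
All input consumed; state p ∈ F.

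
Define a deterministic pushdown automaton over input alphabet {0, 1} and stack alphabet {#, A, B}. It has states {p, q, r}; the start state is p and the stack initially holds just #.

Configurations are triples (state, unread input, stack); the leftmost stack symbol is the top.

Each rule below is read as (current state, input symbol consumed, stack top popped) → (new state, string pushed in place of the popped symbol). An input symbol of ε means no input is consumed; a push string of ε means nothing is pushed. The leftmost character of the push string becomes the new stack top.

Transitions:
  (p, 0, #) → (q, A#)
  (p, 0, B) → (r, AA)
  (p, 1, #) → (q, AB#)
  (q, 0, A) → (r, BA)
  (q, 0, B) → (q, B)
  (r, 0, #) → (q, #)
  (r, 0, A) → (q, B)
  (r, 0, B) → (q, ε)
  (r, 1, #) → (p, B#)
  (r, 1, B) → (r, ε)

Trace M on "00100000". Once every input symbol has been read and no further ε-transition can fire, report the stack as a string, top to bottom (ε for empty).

(p, 00100000, #)
  read 0, top #: go to q, push A# → (q, 0100000, A#)
  read 0, top A: go to r, push BA → (r, 100000, BA#)
  read 1, top B: go to r, push ε → (r, 00000, A#)
  read 0, top A: go to q, push B → (q, 0000, B#)
  read 0, top B: go to q, push B → (q, 000, B#)
  read 0, top B: go to q, push B → (q, 00, B#)
  read 0, top B: go to q, push B → (q, 0, B#)
  read 0, top B: go to q, push B → (q, ε, B#)
All input consumed in state q with stack B#.

B#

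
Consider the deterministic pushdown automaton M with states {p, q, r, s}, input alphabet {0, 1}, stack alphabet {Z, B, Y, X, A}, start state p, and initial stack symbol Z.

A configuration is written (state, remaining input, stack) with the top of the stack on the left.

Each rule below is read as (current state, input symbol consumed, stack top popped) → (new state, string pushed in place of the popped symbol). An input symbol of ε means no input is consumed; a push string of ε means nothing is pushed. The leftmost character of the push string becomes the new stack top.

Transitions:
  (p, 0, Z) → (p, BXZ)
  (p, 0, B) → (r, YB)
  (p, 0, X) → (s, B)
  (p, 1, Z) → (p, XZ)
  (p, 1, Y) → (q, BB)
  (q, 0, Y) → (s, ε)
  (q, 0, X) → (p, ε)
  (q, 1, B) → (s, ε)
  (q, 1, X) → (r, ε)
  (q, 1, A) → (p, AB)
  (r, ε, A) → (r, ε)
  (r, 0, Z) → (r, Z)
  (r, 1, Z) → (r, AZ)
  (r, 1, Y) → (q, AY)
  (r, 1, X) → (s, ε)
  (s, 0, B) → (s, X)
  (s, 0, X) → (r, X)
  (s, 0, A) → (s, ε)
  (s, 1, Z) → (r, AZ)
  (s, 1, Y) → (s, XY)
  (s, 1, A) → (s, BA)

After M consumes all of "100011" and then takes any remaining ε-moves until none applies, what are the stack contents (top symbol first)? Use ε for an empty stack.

(p, 100011, Z)
  read 1, top Z: go to p, push XZ → (p, 00011, XZ)
  read 0, top X: go to s, push B → (s, 0011, BZ)
  read 0, top B: go to s, push X → (s, 011, XZ)
  read 0, top X: go to r, push X → (r, 11, XZ)
  read 1, top X: go to s, push ε → (s, 1, Z)
  read 1, top Z: go to r, push AZ → (r, ε, AZ)
  ε-move, top A: go to r, push ε → (r, ε, Z)
All input consumed in state r with stack Z.

Z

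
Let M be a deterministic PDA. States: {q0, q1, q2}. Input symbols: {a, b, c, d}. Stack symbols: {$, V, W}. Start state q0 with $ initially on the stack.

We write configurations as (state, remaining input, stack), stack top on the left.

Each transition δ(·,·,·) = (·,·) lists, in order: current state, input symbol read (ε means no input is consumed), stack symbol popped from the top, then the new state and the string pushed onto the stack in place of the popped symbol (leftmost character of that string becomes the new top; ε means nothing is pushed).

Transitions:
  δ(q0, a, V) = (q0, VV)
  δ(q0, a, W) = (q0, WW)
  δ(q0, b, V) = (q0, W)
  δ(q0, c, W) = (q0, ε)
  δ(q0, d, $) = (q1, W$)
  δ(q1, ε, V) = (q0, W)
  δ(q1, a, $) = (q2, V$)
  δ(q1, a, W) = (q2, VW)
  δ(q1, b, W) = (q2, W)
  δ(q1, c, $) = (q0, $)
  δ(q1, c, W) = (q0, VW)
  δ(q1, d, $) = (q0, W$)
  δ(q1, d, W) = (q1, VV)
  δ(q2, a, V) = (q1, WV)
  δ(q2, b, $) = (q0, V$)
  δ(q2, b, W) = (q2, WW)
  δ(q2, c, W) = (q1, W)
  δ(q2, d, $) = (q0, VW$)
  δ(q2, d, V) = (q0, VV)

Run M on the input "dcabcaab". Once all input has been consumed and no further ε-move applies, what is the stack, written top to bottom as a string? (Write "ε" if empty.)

(q0, dcabcaab, $)
  read d, top $: go to q1, push W$ → (q1, cabcaab, W$)
  read c, top W: go to q0, push VW → (q0, abcaab, VW$)
  read a, top V: go to q0, push VV → (q0, bcaab, VVW$)
  read b, top V: go to q0, push W → (q0, caab, WVW$)
  read c, top W: go to q0, push ε → (q0, aab, VW$)
  read a, top V: go to q0, push VV → (q0, ab, VVW$)
  read a, top V: go to q0, push VV → (q0, b, VVVW$)
  read b, top V: go to q0, push W → (q0, ε, WVVW$)
All input consumed in state q0 with stack WVVW$.

WVVW$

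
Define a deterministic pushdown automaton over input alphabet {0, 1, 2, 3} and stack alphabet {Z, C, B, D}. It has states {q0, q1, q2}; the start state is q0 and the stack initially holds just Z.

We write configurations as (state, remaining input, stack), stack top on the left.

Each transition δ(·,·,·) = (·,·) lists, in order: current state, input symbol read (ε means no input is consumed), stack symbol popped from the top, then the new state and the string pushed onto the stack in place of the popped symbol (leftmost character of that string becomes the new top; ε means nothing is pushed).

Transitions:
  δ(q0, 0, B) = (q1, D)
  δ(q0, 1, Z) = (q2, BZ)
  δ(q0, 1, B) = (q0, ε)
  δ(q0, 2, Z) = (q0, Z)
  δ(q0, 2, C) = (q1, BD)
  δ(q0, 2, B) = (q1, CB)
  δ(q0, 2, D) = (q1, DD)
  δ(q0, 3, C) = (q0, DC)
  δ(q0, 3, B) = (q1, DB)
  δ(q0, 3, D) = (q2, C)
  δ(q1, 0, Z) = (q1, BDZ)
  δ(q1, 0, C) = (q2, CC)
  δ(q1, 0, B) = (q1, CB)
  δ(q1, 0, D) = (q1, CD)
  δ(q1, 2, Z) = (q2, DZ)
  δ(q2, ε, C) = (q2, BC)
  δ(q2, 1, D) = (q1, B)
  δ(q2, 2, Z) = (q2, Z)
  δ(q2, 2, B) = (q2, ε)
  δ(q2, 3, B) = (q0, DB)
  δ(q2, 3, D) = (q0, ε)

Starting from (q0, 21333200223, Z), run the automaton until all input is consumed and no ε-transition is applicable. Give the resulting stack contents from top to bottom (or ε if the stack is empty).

(q0, 21333200223, Z)
  read 2, top Z: go to q0, push Z → (q0, 1333200223, Z)
  read 1, top Z: go to q2, push BZ → (q2, 333200223, BZ)
  read 3, top B: go to q0, push DB → (q0, 33200223, DBZ)
  read 3, top D: go to q2, push C → (q2, 3200223, CBZ)
  ε-move, top C: go to q2, push BC → (q2, 3200223, BCBZ)
  read 3, top B: go to q0, push DB → (q0, 200223, DBCBZ)
  read 2, top D: go to q1, push DD → (q1, 00223, DDBCBZ)
  read 0, top D: go to q1, push CD → (q1, 0223, CDDBCBZ)
  read 0, top C: go to q2, push CC → (q2, 223, CCDDBCBZ)
  ε-move, top C: go to q2, push BC → (q2, 223, BCCDDBCBZ)
  read 2, top B: go to q2, push ε → (q2, 23, CCDDBCBZ)
  ε-move, top C: go to q2, push BC → (q2, 23, BCCDDBCBZ)
  read 2, top B: go to q2, push ε → (q2, 3, CCDDBCBZ)
  ε-move, top C: go to q2, push BC → (q2, 3, BCCDDBCBZ)
  read 3, top B: go to q0, push DB → (q0, ε, DBCCDDBCBZ)
All input consumed in state q0 with stack DBCCDDBCBZ.

DBCCDDBCBZ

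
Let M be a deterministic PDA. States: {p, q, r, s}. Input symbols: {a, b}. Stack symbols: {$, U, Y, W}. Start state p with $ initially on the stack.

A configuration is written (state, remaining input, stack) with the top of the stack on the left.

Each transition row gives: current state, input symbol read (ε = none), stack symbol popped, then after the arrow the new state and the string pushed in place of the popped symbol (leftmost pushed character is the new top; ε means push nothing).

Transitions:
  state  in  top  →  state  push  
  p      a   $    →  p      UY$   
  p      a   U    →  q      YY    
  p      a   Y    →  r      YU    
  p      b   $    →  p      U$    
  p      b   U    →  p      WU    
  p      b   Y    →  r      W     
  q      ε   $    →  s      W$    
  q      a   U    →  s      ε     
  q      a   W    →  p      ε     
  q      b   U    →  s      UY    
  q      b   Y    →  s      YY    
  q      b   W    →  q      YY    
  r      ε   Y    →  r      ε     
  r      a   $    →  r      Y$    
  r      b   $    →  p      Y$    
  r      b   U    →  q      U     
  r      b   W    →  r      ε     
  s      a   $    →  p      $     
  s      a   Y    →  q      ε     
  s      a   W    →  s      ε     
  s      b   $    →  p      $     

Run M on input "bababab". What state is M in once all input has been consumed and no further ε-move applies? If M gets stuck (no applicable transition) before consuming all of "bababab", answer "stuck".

s

(p, bababab, $)
  read b, top $: go to p, push U$ → (p, ababab, U$)
  read a, top U: go to q, push YY → (q, babab, YY$)
  read b, top Y: go to s, push YY → (s, abab, YYY$)
  read a, top Y: go to q, push ε → (q, bab, YY$)
  read b, top Y: go to s, push YY → (s, ab, YYY$)
  read a, top Y: go to q, push ε → (q, b, YY$)
  read b, top Y: go to s, push YY → (s, ε, YYY$)
All input consumed; M is in state s.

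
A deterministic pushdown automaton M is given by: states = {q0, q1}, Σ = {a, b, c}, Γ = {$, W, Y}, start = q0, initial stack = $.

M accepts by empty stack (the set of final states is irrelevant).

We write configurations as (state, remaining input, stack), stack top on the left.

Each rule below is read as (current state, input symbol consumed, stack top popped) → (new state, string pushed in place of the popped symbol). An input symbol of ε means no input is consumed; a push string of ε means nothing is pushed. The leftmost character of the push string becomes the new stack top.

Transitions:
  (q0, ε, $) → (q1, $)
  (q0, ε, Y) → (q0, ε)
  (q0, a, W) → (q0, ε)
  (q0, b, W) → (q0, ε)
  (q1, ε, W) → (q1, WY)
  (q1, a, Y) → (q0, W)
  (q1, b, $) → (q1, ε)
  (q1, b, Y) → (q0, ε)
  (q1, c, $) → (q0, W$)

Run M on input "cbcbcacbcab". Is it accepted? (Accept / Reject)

Accept

(q0, cbcbcacbcab, $)
  ε-move, top $: go to q1, push $ → (q1, cbcbcacbcab, $)
  read c, top $: go to q0, push W$ → (q0, bcbcacbcab, W$)
  read b, top W: go to q0, push ε → (q0, cbcacbcab, $)
  ε-move, top $: go to q1, push $ → (q1, cbcacbcab, $)
  read c, top $: go to q0, push W$ → (q0, bcacbcab, W$)
  read b, top W: go to q0, push ε → (q0, cacbcab, $)
  ε-move, top $: go to q1, push $ → (q1, cacbcab, $)
  read c, top $: go to q0, push W$ → (q0, acbcab, W$)
  read a, top W: go to q0, push ε → (q0, cbcab, $)
  ε-move, top $: go to q1, push $ → (q1, cbcab, $)
  read c, top $: go to q0, push W$ → (q0, bcab, W$)
  read b, top W: go to q0, push ε → (q0, cab, $)
  ε-move, top $: go to q1, push $ → (q1, cab, $)
  read c, top $: go to q0, push W$ → (q0, ab, W$)
  read a, top W: go to q0, push ε → (q0, b, $)
  ε-move, top $: go to q1, push $ → (q1, b, $)
  read b, top $: go to q1, push ε → (q1, ε, ε)
All input consumed and the stack is empty.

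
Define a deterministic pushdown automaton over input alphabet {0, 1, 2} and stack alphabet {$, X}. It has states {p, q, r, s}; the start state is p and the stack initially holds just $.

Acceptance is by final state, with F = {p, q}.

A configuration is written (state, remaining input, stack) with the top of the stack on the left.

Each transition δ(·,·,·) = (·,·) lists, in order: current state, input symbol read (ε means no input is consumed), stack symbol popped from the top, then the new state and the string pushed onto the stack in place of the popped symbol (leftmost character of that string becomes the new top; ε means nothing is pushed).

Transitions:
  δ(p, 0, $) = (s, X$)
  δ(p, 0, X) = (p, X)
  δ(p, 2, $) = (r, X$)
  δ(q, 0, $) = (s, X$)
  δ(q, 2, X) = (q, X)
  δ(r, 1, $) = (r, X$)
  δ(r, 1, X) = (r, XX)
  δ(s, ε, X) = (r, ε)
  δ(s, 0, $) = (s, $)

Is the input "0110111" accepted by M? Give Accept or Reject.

Reject

(p, 0110111, $)
  read 0, top $: go to s, push X$ → (s, 110111, X$)
  ε-move, top X: go to r, push ε → (r, 110111, $)
  read 1, top $: go to r, push X$ → (r, 10111, X$)
  read 1, top X: go to r, push XX → (r, 0111, XX$)
No transition applies at (r, 0111, XX$); input not fully consumed.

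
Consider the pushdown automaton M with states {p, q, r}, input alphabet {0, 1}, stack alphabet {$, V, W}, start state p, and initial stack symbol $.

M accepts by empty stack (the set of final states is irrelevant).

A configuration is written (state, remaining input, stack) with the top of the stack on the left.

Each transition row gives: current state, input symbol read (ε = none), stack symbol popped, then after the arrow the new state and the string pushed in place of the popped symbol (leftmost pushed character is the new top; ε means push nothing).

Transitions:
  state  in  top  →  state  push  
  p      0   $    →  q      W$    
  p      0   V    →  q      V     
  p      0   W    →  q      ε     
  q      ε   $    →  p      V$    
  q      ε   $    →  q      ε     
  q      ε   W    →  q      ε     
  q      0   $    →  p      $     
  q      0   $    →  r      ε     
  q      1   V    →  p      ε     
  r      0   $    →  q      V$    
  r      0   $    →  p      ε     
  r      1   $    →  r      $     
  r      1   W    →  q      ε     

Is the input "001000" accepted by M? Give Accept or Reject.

One accepting computation: (p, 001000, $) ⊢ (q, 01000, W$) ⊢ (q, 01000, $) ⊢ (p, 01000, V$) ⊢ (q, 1000, V$) ⊢ (p, 000, $) ⊢ (q, 00, W$) ⊢ (q, 00, $) ⊢ (p, 0, $) ⊢ (q, ε, W$) ⊢ (q, ε, $) ⊢ (q, ε, ε)
All input consumed and the stack is empty.

Accept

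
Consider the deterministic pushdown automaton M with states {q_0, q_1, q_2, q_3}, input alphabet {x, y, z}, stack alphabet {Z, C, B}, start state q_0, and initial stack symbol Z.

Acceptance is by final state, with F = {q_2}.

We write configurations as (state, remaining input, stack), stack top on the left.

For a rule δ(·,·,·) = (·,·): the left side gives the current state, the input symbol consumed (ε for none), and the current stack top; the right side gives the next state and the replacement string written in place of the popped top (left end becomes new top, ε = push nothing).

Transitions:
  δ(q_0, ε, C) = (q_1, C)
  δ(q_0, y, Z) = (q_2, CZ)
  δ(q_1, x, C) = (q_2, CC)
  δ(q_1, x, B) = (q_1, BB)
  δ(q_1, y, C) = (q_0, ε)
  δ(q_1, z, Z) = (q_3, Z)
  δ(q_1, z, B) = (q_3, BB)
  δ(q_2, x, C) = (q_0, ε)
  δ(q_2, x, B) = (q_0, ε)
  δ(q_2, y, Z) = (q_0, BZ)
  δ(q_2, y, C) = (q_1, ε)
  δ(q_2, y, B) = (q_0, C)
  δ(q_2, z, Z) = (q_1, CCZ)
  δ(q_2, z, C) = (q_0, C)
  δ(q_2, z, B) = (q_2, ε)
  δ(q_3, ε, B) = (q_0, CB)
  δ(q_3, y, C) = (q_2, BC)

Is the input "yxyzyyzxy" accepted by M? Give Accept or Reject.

(q_0, yxyzyyzxy, Z)
  read y, top Z: go to q_2, push CZ → (q_2, xyzyyzxy, CZ)
  read x, top C: go to q_0, push ε → (q_0, yzyyzxy, Z)
  read y, top Z: go to q_2, push CZ → (q_2, zyyzxy, CZ)
  read z, top C: go to q_0, push C → (q_0, yyzxy, CZ)
  ε-move, top C: go to q_1, push C → (q_1, yyzxy, CZ)
  read y, top C: go to q_0, push ε → (q_0, yzxy, Z)
  read y, top Z: go to q_2, push CZ → (q_2, zxy, CZ)
  read z, top C: go to q_0, push C → (q_0, xy, CZ)
  ε-move, top C: go to q_1, push C → (q_1, xy, CZ)
  read x, top C: go to q_2, push CC → (q_2, y, CCZ)
  read y, top C: go to q_1, push ε → (q_1, ε, CZ)
All input consumed; state q_1 ∉ F and no further ε-move applies.

Reject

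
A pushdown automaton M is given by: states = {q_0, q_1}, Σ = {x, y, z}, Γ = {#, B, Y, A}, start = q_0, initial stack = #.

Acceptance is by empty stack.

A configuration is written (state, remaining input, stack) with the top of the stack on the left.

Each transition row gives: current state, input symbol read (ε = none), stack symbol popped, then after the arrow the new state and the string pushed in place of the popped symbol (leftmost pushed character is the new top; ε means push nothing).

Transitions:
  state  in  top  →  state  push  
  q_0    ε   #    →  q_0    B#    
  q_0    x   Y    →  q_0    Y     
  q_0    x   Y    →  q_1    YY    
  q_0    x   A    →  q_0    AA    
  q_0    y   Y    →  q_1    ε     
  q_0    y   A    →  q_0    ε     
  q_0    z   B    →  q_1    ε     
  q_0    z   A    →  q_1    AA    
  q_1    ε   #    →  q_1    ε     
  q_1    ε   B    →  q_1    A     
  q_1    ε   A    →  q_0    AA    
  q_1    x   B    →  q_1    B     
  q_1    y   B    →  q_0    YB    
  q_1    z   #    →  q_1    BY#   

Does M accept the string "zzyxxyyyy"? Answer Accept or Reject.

Accept

One accepting computation: (q_0, zzyxxyyyy, #) ⊢ (q_0, zzyxxyyyy, B#) ⊢ (q_1, zyxxyyyy, #) ⊢ (q_1, yxxyyyy, BY#) ⊢ (q_1, yxxyyyy, AY#) ⊢ (q_0, yxxyyyy, AAY#) ⊢ (q_0, xxyyyy, AY#) ⊢ (q_0, xyyyy, AAY#) ⊢ (q_0, yyyy, AAAY#) ⊢ (q_0, yyy, AAY#) ⊢ (q_0, yy, AY#) ⊢ (q_0, y, Y#) ⊢ (q_1, ε, #) ⊢ (q_1, ε, ε)
All input consumed and the stack is empty.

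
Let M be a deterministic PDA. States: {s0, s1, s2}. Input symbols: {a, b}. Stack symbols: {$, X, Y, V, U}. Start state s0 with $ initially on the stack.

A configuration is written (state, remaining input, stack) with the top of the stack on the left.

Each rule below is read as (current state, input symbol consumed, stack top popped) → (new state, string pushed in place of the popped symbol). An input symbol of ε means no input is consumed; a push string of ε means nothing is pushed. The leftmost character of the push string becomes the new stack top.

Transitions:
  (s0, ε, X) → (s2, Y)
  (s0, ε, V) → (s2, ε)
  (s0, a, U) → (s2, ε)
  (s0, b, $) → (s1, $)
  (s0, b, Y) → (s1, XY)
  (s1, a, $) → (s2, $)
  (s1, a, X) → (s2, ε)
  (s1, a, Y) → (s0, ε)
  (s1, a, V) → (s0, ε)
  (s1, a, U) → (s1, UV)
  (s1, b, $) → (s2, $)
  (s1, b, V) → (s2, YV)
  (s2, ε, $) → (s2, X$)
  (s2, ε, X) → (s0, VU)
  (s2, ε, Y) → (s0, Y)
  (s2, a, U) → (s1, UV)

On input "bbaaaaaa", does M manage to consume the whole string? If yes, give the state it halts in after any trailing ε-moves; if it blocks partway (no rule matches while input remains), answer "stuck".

(s0, bbaaaaaa, $)
  read b, top $: go to s1, push $ → (s1, baaaaaa, $)
  read b, top $: go to s2, push $ → (s2, aaaaaa, $)
  ε-move, top $: go to s2, push X$ → (s2, aaaaaa, X$)
  ε-move, top X: go to s0, push VU → (s0, aaaaaa, VU$)
  ε-move, top V: go to s2, push ε → (s2, aaaaaa, U$)
  read a, top U: go to s1, push UV → (s1, aaaaa, UV$)
  read a, top U: go to s1, push UV → (s1, aaaa, UVV$)
  read a, top U: go to s1, push UV → (s1, aaa, UVVV$)
  read a, top U: go to s1, push UV → (s1, aa, UVVVV$)
  read a, top U: go to s1, push UV → (s1, a, UVVVVV$)
  read a, top U: go to s1, push UV → (s1, ε, UVVVVVV$)
All input consumed; M is in state s1.

s1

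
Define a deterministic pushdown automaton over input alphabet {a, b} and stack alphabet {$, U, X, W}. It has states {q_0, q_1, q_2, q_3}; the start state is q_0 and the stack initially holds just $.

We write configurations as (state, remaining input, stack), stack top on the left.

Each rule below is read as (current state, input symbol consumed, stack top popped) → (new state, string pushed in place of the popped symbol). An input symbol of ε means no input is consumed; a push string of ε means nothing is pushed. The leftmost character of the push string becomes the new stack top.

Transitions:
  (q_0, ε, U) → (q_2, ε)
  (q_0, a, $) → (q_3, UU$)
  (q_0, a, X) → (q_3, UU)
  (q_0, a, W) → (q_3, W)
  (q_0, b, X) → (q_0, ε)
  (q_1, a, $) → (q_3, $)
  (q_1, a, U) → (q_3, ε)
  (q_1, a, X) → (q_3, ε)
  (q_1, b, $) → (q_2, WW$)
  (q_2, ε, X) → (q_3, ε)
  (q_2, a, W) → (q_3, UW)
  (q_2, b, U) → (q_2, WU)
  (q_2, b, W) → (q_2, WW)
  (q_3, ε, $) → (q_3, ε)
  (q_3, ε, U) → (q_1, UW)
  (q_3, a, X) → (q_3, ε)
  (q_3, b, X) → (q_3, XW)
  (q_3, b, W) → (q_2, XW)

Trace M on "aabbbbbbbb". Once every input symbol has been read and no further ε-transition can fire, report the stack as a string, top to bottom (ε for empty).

(q_0, aabbbbbbbb, $)
  read a, top $: go to q_3, push UU$ → (q_3, abbbbbbbb, UU$)
  ε-move, top U: go to q_1, push UW → (q_1, abbbbbbbb, UWU$)
  read a, top U: go to q_3, push ε → (q_3, bbbbbbbb, WU$)
  read b, top W: go to q_2, push XW → (q_2, bbbbbbb, XWU$)
  ε-move, top X: go to q_3, push ε → (q_3, bbbbbbb, WU$)
  read b, top W: go to q_2, push XW → (q_2, bbbbbb, XWU$)
  ε-move, top X: go to q_3, push ε → (q_3, bbbbbb, WU$)
  read b, top W: go to q_2, push XW → (q_2, bbbbb, XWU$)
  ε-move, top X: go to q_3, push ε → (q_3, bbbbb, WU$)
  read b, top W: go to q_2, push XW → (q_2, bbbb, XWU$)
  ε-move, top X: go to q_3, push ε → (q_3, bbbb, WU$)
  read b, top W: go to q_2, push XW → (q_2, bbb, XWU$)
  ε-move, top X: go to q_3, push ε → (q_3, bbb, WU$)
  read b, top W: go to q_2, push XW → (q_2, bb, XWU$)
  ε-move, top X: go to q_3, push ε → (q_3, bb, WU$)
  read b, top W: go to q_2, push XW → (q_2, b, XWU$)
  ε-move, top X: go to q_3, push ε → (q_3, b, WU$)
  read b, top W: go to q_2, push XW → (q_2, ε, XWU$)
  ε-move, top X: go to q_3, push ε → (q_3, ε, WU$)
All input consumed in state q_3 with stack WU$.

WU$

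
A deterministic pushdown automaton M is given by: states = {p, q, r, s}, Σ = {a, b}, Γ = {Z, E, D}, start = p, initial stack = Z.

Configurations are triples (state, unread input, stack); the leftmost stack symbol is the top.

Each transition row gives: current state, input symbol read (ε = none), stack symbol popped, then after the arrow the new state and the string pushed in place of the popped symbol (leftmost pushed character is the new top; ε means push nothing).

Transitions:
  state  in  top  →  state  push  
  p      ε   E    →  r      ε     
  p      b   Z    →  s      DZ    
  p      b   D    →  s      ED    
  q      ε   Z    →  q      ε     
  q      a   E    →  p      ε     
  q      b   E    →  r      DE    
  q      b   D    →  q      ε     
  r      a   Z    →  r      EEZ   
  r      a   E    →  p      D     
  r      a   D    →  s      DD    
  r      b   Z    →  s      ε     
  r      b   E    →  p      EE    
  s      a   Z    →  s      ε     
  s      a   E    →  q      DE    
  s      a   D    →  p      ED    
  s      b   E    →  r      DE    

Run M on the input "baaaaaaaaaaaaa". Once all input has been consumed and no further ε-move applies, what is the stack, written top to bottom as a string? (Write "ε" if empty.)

(p, baaaaaaaaaaaaa, Z) ⊢ (s, aaaaaaaaaaaaa, DZ) ⊢ (p, aaaaaaaaaaaa, EDZ) ⊢ (r, aaaaaaaaaaaa, DZ) ⊢ (s, aaaaaaaaaaa, DDZ) ⊢ (p, aaaaaaaaaa, EDDZ) ⊢ (r, aaaaaaaaaa, DDZ) ⊢ (s, aaaaaaaaa, DDDZ) ⊢ (p, aaaaaaaa, EDDDZ) ⊢ (r, aaaaaaaa, DDDZ) ⊢ (s, aaaaaaa, DDDDZ) ⊢ (p, aaaaaa, EDDDDZ) ⊢ (r, aaaaaa, DDDDZ) ⊢ (s, aaaaa, DDDDDZ) ⊢ (p, aaaa, EDDDDDZ) ⊢ (r, aaaa, DDDDDZ) ⊢ (s, aaa, DDDDDDZ) ⊢ (p, aa, EDDDDDDZ) ⊢ (r, aa, DDDDDDZ) ⊢ (s, a, DDDDDDDZ) ⊢ (p, ε, EDDDDDDDZ) ⊢ (r, ε, DDDDDDDZ)
All input consumed in state r with stack DDDDDDDZ.

DDDDDDDZ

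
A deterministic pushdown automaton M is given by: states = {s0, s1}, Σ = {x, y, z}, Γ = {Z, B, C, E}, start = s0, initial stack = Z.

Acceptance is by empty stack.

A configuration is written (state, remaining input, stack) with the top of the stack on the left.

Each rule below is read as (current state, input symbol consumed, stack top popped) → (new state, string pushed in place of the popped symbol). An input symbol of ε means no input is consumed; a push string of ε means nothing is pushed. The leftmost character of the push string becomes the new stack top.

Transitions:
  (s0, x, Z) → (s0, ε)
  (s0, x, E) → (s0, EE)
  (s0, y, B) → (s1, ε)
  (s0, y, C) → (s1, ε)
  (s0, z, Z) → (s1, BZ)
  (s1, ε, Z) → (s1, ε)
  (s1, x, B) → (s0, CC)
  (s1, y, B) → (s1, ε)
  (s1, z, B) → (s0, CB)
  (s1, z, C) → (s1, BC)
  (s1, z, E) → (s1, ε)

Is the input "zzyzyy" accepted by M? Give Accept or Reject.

Accept

(s0, zzyzyy, Z) ⊢ (s1, zyzyy, BZ) ⊢ (s0, yzyy, CBZ) ⊢ (s1, zyy, BZ) ⊢ (s0, yy, CBZ) ⊢ (s1, y, BZ) ⊢ (s1, ε, Z) ⊢ (s1, ε, ε)
All input consumed and the stack is empty.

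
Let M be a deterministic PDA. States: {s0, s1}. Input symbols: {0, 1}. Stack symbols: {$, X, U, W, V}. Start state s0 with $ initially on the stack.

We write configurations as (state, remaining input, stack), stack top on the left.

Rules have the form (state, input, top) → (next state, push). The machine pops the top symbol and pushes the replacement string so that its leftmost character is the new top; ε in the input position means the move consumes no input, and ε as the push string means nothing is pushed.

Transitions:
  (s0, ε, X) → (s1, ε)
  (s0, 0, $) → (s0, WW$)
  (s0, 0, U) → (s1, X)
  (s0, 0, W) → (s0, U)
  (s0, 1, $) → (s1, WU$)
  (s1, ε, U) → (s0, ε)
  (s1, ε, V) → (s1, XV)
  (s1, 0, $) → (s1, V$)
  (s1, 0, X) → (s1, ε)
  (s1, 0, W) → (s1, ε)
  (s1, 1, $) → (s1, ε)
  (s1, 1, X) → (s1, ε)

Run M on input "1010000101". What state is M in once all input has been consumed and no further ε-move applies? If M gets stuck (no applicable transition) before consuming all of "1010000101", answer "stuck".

s1

(s0, 1010000101, $)
  read 1, top $: go to s1, push WU$ → (s1, 010000101, WU$)
  read 0, top W: go to s1, push ε → (s1, 10000101, U$)
  ε-move, top U: go to s0, push ε → (s0, 10000101, $)
  read 1, top $: go to s1, push WU$ → (s1, 0000101, WU$)
  read 0, top W: go to s1, push ε → (s1, 000101, U$)
  ε-move, top U: go to s0, push ε → (s0, 000101, $)
  read 0, top $: go to s0, push WW$ → (s0, 00101, WW$)
  read 0, top W: go to s0, push U → (s0, 0101, UW$)
  read 0, top U: go to s1, push X → (s1, 101, XW$)
  read 1, top X: go to s1, push ε → (s1, 01, W$)
  read 0, top W: go to s1, push ε → (s1, 1, $)
  read 1, top $: go to s1, push ε → (s1, ε, ε)
All input consumed; M is in state s1.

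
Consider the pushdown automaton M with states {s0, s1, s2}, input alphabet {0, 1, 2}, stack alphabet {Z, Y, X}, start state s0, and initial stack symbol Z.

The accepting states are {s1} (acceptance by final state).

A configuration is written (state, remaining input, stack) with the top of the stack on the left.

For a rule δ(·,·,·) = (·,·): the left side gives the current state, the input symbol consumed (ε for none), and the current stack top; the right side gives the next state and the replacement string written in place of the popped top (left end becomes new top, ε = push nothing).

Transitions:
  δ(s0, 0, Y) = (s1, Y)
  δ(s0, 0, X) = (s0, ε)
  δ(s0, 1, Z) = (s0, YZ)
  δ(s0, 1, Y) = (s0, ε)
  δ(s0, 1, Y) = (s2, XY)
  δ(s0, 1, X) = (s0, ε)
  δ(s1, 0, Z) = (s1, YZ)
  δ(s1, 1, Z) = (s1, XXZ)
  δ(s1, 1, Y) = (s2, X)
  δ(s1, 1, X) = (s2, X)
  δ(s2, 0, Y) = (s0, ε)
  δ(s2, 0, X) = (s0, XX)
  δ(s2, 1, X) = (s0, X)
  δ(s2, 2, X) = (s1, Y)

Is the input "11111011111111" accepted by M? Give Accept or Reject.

No computation consumes all input and reaches a final state.

Reject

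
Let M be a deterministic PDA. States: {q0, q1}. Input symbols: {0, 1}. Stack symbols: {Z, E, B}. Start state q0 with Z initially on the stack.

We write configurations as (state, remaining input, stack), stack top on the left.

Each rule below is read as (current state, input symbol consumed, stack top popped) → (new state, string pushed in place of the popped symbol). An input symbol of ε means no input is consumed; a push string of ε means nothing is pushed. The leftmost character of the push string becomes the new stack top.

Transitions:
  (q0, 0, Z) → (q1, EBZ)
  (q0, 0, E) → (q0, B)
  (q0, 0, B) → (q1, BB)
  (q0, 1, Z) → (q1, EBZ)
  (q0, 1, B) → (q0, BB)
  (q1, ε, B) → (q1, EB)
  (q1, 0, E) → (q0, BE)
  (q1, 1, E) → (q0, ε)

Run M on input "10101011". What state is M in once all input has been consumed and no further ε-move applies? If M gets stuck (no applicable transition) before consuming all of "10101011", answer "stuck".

(q0, 10101011, Z) ⊢ (q1, 0101011, EBZ) ⊢ (q0, 101011, BEBZ) ⊢ (q0, 01011, BBEBZ) ⊢ (q1, 1011, BBBEBZ) ⊢ (q1, 1011, EBBBEBZ) ⊢ (q0, 011, BBBEBZ) ⊢ (q1, 11, BBBBEBZ) ⊢ (q1, 11, EBBBBEBZ) ⊢ (q0, 1, BBBBEBZ) ⊢ (q0, ε, BBBBBEBZ)
All input consumed; M is in state q0.

q0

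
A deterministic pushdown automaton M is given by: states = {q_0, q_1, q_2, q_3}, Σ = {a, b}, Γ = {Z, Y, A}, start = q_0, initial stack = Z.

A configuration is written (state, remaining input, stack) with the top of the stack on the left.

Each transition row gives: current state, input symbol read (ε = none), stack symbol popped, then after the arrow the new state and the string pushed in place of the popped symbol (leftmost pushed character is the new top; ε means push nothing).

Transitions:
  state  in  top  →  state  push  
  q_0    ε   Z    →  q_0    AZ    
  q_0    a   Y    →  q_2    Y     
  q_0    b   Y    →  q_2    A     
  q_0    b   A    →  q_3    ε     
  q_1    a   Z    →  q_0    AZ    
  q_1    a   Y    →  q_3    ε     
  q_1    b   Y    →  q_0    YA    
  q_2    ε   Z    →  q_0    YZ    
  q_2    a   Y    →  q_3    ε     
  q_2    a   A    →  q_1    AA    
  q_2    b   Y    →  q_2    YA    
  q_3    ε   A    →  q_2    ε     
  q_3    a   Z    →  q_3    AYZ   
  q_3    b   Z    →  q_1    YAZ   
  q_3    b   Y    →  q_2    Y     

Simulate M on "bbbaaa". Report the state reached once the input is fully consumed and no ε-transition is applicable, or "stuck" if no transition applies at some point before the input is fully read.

(q_0, bbbaaa, Z) ⊢ (q_0, bbbaaa, AZ) ⊢ (q_3, bbaaa, Z) ⊢ (q_1, baaa, YAZ) ⊢ (q_0, aaa, YAAZ) ⊢ (q_2, aa, YAAZ) ⊢ (q_3, a, AAZ) ⊢ (q_2, a, AZ) ⊢ (q_1, ε, AAZ)
All input consumed; M is in state q_1.

q_1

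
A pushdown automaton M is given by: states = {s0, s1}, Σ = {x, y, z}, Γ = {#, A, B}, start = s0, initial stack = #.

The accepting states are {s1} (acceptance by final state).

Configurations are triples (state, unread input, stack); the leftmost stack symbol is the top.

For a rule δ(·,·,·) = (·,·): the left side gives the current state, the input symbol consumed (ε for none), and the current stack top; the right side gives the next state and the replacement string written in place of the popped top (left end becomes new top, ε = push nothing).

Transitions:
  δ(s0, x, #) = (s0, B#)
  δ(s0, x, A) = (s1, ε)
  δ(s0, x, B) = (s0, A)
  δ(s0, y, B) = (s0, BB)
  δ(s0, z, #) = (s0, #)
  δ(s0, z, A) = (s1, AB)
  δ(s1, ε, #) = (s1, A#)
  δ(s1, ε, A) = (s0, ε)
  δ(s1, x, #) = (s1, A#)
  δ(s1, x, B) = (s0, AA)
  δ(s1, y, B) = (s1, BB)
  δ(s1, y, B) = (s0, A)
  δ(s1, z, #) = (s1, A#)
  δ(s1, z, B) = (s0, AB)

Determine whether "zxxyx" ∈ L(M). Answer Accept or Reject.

No computation consumes all input and reaches a final state.

Reject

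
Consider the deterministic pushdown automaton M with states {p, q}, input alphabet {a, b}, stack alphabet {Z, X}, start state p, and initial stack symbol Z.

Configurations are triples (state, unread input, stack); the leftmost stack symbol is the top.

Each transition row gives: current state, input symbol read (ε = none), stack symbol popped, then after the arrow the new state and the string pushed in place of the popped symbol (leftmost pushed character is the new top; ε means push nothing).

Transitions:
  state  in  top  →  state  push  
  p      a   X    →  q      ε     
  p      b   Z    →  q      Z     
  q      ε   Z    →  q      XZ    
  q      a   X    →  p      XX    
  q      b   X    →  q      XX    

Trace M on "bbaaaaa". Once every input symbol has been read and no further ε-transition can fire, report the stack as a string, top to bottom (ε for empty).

XXXZ

(p, bbaaaaa, Z)
  read b, top Z: go to q, push Z → (q, baaaaa, Z)
  ε-move, top Z: go to q, push XZ → (q, baaaaa, XZ)
  read b, top X: go to q, push XX → (q, aaaaa, XXZ)
  read a, top X: go to p, push XX → (p, aaaa, XXXZ)
  read a, top X: go to q, push ε → (q, aaa, XXZ)
  read a, top X: go to p, push XX → (p, aa, XXXZ)
  read a, top X: go to q, push ε → (q, a, XXZ)
  read a, top X: go to p, push XX → (p, ε, XXXZ)
All input consumed in state p with stack XXXZ.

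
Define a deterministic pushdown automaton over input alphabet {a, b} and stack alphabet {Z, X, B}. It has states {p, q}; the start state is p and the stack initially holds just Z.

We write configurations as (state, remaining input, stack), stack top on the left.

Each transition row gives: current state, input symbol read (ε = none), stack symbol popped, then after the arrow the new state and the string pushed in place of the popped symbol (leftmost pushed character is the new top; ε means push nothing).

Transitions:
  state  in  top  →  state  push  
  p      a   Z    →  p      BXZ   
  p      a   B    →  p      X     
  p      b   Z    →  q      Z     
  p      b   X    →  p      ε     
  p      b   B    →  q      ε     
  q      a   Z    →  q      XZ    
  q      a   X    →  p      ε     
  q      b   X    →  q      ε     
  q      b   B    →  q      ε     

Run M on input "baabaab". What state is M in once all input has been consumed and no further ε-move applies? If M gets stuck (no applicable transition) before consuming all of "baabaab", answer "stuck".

(p, baabaab, Z)
  read b, top Z: go to q, push Z → (q, aabaab, Z)
  read a, top Z: go to q, push XZ → (q, abaab, XZ)
  read a, top X: go to p, push ε → (p, baab, Z)
  read b, top Z: go to q, push Z → (q, aab, Z)
  read a, top Z: go to q, push XZ → (q, ab, XZ)
  read a, top X: go to p, push ε → (p, b, Z)
  read b, top Z: go to q, push Z → (q, ε, Z)
All input consumed; M is in state q.

q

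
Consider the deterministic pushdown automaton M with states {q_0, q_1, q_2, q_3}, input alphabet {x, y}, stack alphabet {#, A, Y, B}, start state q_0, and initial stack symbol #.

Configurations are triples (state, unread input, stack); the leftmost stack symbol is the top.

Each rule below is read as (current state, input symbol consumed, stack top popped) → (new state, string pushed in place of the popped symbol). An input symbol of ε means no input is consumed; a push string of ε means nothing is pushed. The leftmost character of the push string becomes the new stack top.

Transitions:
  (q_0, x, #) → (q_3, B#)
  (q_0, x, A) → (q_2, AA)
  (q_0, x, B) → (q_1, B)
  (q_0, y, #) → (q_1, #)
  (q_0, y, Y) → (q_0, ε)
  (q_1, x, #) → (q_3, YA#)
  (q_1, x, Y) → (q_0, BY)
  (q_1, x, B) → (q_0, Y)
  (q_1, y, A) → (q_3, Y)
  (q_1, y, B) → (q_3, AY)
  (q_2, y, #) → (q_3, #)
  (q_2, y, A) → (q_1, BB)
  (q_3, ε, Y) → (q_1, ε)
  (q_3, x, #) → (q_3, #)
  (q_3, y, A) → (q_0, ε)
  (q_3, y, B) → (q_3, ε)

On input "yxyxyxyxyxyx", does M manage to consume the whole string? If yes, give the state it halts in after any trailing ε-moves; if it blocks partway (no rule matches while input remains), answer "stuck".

q_1

(q_0, yxyxyxyxyxyx, #) ⊢ (q_1, xyxyxyxyxyx, #) ⊢ (q_3, yxyxyxyxyx, YA#) ⊢ (q_1, yxyxyxyxyx, A#) ⊢ (q_3, xyxyxyxyx, Y#) ⊢ (q_1, xyxyxyxyx, #) ⊢ (q_3, yxyxyxyx, YA#) ⊢ (q_1, yxyxyxyx, A#) ⊢ (q_3, xyxyxyx, Y#) ⊢ (q_1, xyxyxyx, #) ⊢ (q_3, yxyxyx, YA#) ⊢ (q_1, yxyxyx, A#) ⊢ (q_3, xyxyx, Y#) ⊢ (q_1, xyxyx, #) ⊢ (q_3, yxyx, YA#) ⊢ (q_1, yxyx, A#) ⊢ (q_3, xyx, Y#) ⊢ (q_1, xyx, #) ⊢ (q_3, yx, YA#) ⊢ (q_1, yx, A#) ⊢ (q_3, x, Y#) ⊢ (q_1, x, #) ⊢ (q_3, ε, YA#) ⊢ (q_1, ε, A#)
All input consumed; M is in state q_1.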